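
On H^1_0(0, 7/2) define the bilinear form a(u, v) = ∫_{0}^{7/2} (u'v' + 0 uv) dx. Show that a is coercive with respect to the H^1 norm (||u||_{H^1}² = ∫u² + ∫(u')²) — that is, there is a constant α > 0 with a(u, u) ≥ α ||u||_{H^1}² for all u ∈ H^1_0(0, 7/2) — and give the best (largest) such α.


α = 4*π^2/(4*π^2 + 49)

Coercivity of a(·,·) on H^1_0(0, 7/2) means a(u, u) ≥ α ||u||_{H^1}² for every u ∈ H^1_0.
The interval has length L = 7/2, and Poincaré/coercivity depend only on L. Here a(u, u) = ∫(u')² + (0)·∫u².
Here c = 0, so a(u,u) = ∫(u')² alone. The condition a(u,u) ≥ α||u||_{H^1}² reads (1−α)∫(u')² ≥ (α−c)∫u². Any admissible α is ≤ 1 (rapidly oscillating u have ∫u²/∫(u')² → 0), and α = 1 would force 0 ≥ (1−c)∫u², impossible since c < 1; so 1−α > 0. By the sharp Poincaré inequality on H^1_0 of an interval of length L, ∫(u')² ≥ (π/L)²∫u² with equality for the first sine mode sin(π(x−x₀)/L) (x₀ the left endpoint), so the inequality holds for all u iff (1−α)(π/L)² ≥ α − c, i.e. α ≤ ((π/L)² + c)/((π/L)² + 1) = (1 + c(L/π)²)/(1 + (L/π)²). (Direct route, valid since c ≤ 0: Poincaré gives c∫u² ≥ c(L/π)²∫(u')², so a(u,u) ≥ (1 + c(L/π)²)∫(u')², while ||u||_{H^1}² ≤ (1 + (L/π)²)∫(u')²; dividing yields the same α.) With (π/L)² = 4*π^2/49 and c = 0, the largest admissible constant is α = ((π/L)² + c)/((π/L)² + 1).
Simplifying, α = 4*π^2/(4*π^2 + 49).


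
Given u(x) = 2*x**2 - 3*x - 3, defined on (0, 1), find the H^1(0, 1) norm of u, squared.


||u||_{H^1}^2 = 257/15

The H^1 norm (squared) on an interval (0, L) is
  ||u||_{H^1}^2 = ∫_0^L u(x)^2 dx + ∫_0^L u'(x)^2 dx.
Compute u'(x) = 4*x - 3.
Then u(x)^2 = 4*x**4 - 12*x**3 - 3*x**2 + 18*x + 9 and u'(x)^2 = 16*x**2 - 24*x + 9.
Integrate each monomial from 0 to 1 using ∫_0^1 c·x^n dx = c·1^(n+1)/(n+1):
  ∫_0^1 u(x)^2 dx = ∫_0^1 (4*x^4 - 12*x^3 - 3*x^2 + 18*x + 9) dx. Term by term:
    ∫_0^1 4*x^4 dx = 4/5;  ∫_0^1 -12*x^3 dx = -3;  ∫_0^1 -3*x^2 dx = -1;
    ∫_0^1 18*x dx = 9;  ∫_0^1 9 dx = 9.
  Sum: 4/5 − 3 − 1 + 9 + 9 = 74/5.
  ∫_0^1 u'(x)^2 dx = ∫_0^1 (16*x^2 - 24*x + 9) dx. Term by term:
    ∫_0^1 16*x^2 dx = 16/3;  ∫_0^1 -24*x dx = -12;  ∫_0^1 9 dx = 9.
  Sum: 16/3 − 12 + 9 = 7/3.
Adding: ||u||_{H^1}^2 = 74/5 + 7/3 = 257/15.


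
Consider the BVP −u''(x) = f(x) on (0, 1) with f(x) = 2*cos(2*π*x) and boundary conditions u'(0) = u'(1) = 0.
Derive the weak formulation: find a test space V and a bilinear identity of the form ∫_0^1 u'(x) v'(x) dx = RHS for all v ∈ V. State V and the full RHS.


V = H^1(0, 1) (no boundary constraint on v; u is determined up to an additive constant); weak form: ∫_0^1 u'v' dx = ∫_0^1 (2*cos(2*π*x)) v dx for all v ∈ V.

Multiply both sides by a test function v and integrate from 0 to 1:
  ∫_0^1 −u''(x) v(x) dx = ∫_0^1 f(x) v(x) dx.
Integrate the LHS by parts once:
  ∫_0^1 −u'' v dx = −[u'(x) v(x)]_0^1 + ∫_0^1 u'(x) v'(x) dx.
Thus ∫_0^1 u'(x) v'(x) dx = ∫_0^1 f(x) v(x) dx + [u'(x) v(x)]_0^1.
Choose V so that boundary terms are either known or forced to vanish.
u has homogeneous Neumann: u'(0) = u'(1) = 0. So [u' v]_0^1 = 0·v(1) − 0·v(0) = 0 for any v; take V = H^1(0, 1).
Weak formulation: find u (satisfying any essential BC) such that ∫_0^1 u'(x) v'(x) dx = ∫_0^1 f v dx for all v ∈ V (homogeneous Neumann, so boundary terms vanish).
Substituting f(x) = 2*cos(2*π*x), the right-hand side is ∫_0^1 (2*cos(2*π*x)) v dx.
Compatibility check (pure Neumann): taking v ≡ 1 ∈ V gives 0 = ∫_0^1 f dx + (0) − (0), i.e. ∫_0^1 f dx must equal u'(0) − u'(1) = 0. Indeed ∫_0^1 (2*cos(2*π*x)) dx = 0, so the data are compatible. The solution is then unique only up to an additive constant (fix it e.g. by requiring ∫_0^1 u dx = 0).


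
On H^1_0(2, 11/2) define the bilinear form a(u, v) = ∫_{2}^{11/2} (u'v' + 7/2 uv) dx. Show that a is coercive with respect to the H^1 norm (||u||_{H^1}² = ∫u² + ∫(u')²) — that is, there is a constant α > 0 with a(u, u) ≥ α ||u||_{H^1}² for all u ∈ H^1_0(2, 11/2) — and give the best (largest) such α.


α = 1

Coercivity of a(·,·) on H^1_0(2, 11/2) means a(u, u) ≥ α ||u||_{H^1}² for every u ∈ H^1_0.
The interval has length L = 7/2, and Poincaré/coercivity depend only on L. Here a(u, u) = ∫(u')² + (7/2)·∫u².
Here c = 7/2 ≥ 1, so a(u,u) = ∫(u')² + c∫u² ≥ ∫(u')² + ∫u² = ||u||_{H^1}², i.e. α = 1 works. No larger α is possible: a(u,u) ≥ α||u||_{H^1}² means (1−α)∫(u')² ≥ (α−c)∫u², and for the modes u_n = sin(nπ(x−x₀)/L) (x₀ the left endpoint) one has ∫u_n²/∫(u_n')² = (L/(nπ))² → 0, so a(u_n,u_n)/||u_n||_{H^1}² → 1. Hence the optimal constant is α = 1.
Therefore α = 1.


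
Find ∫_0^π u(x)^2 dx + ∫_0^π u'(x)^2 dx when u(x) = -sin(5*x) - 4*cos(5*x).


||u||_{H^1(0,π)}^2 = 221*π

u'(x) = 20*sin(5*x) - 5*cos(5*x).
Expand u² and (u')² and integrate term by term on (0, π), using: for integers n ≥ 1, ∫_0^π sin²(nx) dx = ∫_0^π cos²(nx) dx = π/2; for n ≠ n', ∫_0^π sin(nx)sin(n'x) dx = ∫_0^π cos(nx)cos(n'x) dx = 0; and by product-to-sum, ∫_0^π sin(nx)cos(n'x) dx = ½∫_0^π [sin((n+n')x) + sin((n−n')x)] dx, which is 0 when n+n' is even and 2n/(n²−n'²) when n+n' is odd (it need not vanish on (0, π)).
  u² squared terms: (-1)²·∫sin(5x)² dx = 1·π/2 = π/2;  (-4)²·∫cos(5x)² dx = 16·π/2 = 8*π.
  u² cross terms: 2·(-1)·(-4)·∫sin(5x)·cos(5x) dx = 8·(0) = 0.
  So ∫_0^π u² dx = π/2 + 8*π + 0 = 17*π/2.
  (u')² squared terms: (-5)²·∫cos(5x)² dx = 25·π/2 = 25*π/2;  (20)²·∫sin(5x)² dx = 400·π/2 = 200*π.
  (u')² cross terms: 2·(-5)·(20)·∫cos(5x)·sin(5x) dx = -200·(0) = 0.
  So ∫_0^π (u')² dx = 25*π/2 + 200*π + 0 = 425*π/2.
||u||_{H^1}^2 = (17*π/2) + (425*π/2) = 221*π.


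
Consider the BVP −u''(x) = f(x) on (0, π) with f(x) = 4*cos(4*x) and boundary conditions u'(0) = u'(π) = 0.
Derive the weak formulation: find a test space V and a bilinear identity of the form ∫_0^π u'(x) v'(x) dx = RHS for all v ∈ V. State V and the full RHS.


V = H^1(0, π) (no boundary constraint on v; u is determined up to an additive constant); weak form: ∫_0^π u'v' dx = ∫_0^π (4*cos(4*x)) v dx for all v ∈ V.

Multiply both sides by a test function v and integrate from 0 to π:
  ∫_0^π −u''(x) v(x) dx = ∫_0^π f(x) v(x) dx.
Integrate the LHS by parts once:
  ∫_0^π −u'' v dx = −[u'(x) v(x)]_0^π + ∫_0^π u'(x) v'(x) dx.
Thus ∫_0^π u'(x) v'(x) dx = ∫_0^π f(x) v(x) dx + [u'(x) v(x)]_0^π.
Choose V so that boundary terms are either known or forced to vanish.
u has homogeneous Neumann: u'(0) = u'(π) = 0. So [u' v]_0^π = 0·v(π) − 0·v(0) = 0 for any v; take V = H^1(0, π).
Weak formulation: find u (satisfying any essential BC) such that ∫_0^π u'(x) v'(x) dx = ∫_0^π f v dx for all v ∈ V (homogeneous Neumann, so boundary terms vanish).
Substituting f(x) = 4*cos(4*x), the right-hand side is ∫_0^π (4*cos(4*x)) v dx.
Compatibility check (pure Neumann): taking v ≡ 1 ∈ V gives 0 = ∫_0^π f dx + (0) − (0), i.e. ∫_0^π f dx must equal u'(0) − u'(π) = 0. Indeed ∫_0^π (4*cos(4*x)) dx = 0, so the data are compatible. The solution is then unique only up to an additive constant (fix it e.g. by requiring ∫_0^π u dx = 0).


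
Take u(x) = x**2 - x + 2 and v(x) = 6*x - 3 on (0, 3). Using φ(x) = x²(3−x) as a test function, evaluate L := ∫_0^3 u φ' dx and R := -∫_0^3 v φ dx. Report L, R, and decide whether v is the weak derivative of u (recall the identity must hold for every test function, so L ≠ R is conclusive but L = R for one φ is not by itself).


LHS = -351/20, RHS = -1053/20. No, v is not the weak derivative of u.

u(x) = x**2 - x + 2, classical derivative u'(x) = 2*x - 1.
φ(x) = x²(3−x), so φ'(x) = 3*x*(2 - x).
Note φ(0) = φ(3) = 0, so the boundary term u·φ vanishes.
LHS = ∫_0^3 u(x) φ'(x) dx = ∫_0^3 (-3*x^4 + 9*x^3 - 12*x^2 + 12*x) dx. Term by term:
  ∫_0^3 -3*x^4 dx = -729/5;  ∫_0^3 9*x^3 dx = 729/4;  ∫_0^3 -12*x^2 dx = -108;
  ∫_0^3 12*x dx = 54.
Sum: -729/5 + 729/4 − 108 + 54 = -351/20.
So LHS = -351/20.
∫_0^3 v(x) φ(x) dx = ∫_0^3 (-6*x^4 + 21*x^3 - 9*x^2) dx. Term by term:
  ∫_0^3 -6*x^4 dx = -1458/5;  ∫_0^3 21*x^3 dx = 1701/4;  ∫_0^3 -9*x^2 dx = -81.
Sum: -1458/5 + 1701/4 − 81 = 1053/20.
So RHS = -∫_0^3 v(x) φ(x) dx = -1053/20.
LHS − RHS = 351/10 ≠ 0, so the identity fails.
(For a valid weak derivative the identity must hold for EVERY test function, in particular this one. The failure shows v is NOT the weak derivative of u.)
Correct weak derivative would be u'(x) = 2*x - 1.


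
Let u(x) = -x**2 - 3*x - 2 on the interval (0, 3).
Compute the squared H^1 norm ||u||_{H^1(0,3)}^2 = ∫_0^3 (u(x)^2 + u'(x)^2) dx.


||u||_{H^1}^2 = 4701/10

The H^1 norm (squared) on an interval (0, L) is
  ||u||_{H^1}^2 = ∫_0^L u(x)^2 dx + ∫_0^L u'(x)^2 dx.
Compute u'(x) = -2*x - 3.
Then u(x)^2 = x**4 + 6*x**3 + 13*x**2 + 12*x + 4 and u'(x)^2 = 4*x**2 + 12*x + 9.
Integrate each monomial from 0 to 3 using ∫_0^3 c·x^n dx = c·3^(n+1)/(n+1):
  ∫_0^3 u(x)^2 dx = ∫_0^3 (x^4 + 6*x^3 + 13*x^2 + 12*x + 4) dx. Term by term:
    ∫_0^3 x^4 dx = 243/5;  ∫_0^3 6*x^3 dx = 243/2;  ∫_0^3 13*x^2 dx = 117;
    ∫_0^3 12*x dx = 54;  ∫_0^3 4 dx = 12.
  Sum: 243/5 + 243/2 + 117 + 54 + 12 = 3531/10.
  ∫_0^3 u'(x)^2 dx = ∫_0^3 (4*x^2 + 12*x + 9) dx. Term by term:
    ∫_0^3 4*x^2 dx = 36;  ∫_0^3 12*x dx = 54;  ∫_0^3 9 dx = 27.
  Sum: 36 + 54 + 27 = 117.
Adding: ||u||_{H^1}^2 = 3531/10 + 117 = 4701/10.


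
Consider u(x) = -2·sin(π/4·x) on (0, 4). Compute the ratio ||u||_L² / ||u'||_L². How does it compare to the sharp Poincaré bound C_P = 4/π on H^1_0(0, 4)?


||u||_L² / ||u'||_L² = 4/π = C_P.

u(x) = -2·sin(π/4·x), so u'(x) = -π*cos(π*x/4)/2.
Writing u(x) = A·sin(kπx/L) with A = -2 and k = 1, use ∫_0^L sin²(kπx/L) dx = L/2 and ∫_0^L cos²(kπx/L) dx = L/2.
u² = 4·sin²(π/4·x) and (u')² = π^2/4·cos²(π/4·x), and each of sin², cos² integrates to L/2 = 2 over (0, 4).
∫_0^4 u² dx = 8, so ||u||_L² = 2*sqrt(2).
∫_0^4 (u')² dx = π^2/2, so ||u'||_L² = sqrt(2)*π/2.
Ratio ||u||_L² / ||u'||_L² = 4/π.
Sharp Poincaré constant on H^1_0(0, 4) is C_P = L/π = 4/π, achieved by sin(π/4·x).
This is the k = 1 eigenfunction (up to amplitude), so the ratio equals the sharp Poincaré constant exactly.


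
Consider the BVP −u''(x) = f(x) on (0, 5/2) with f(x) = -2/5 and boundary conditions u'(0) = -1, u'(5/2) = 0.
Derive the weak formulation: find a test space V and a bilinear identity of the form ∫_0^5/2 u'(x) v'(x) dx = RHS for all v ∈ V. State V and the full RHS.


V = H^1(0, 5/2) (v unrestricted at boundary; u is determined up to an additive constant); weak form: ∫_0^5/2 u'v' dx = ∫_0^5/2 (-2/5) v dx + v(0) for all v ∈ V.

Multiply both sides by a test function v and integrate from 0 to 5/2:
  ∫_0^5/2 −u''(x) v(x) dx = ∫_0^5/2 f(x) v(x) dx.
Integrate the LHS by parts once:
  ∫_0^5/2 −u'' v dx = −[u'(x) v(x)]_0^5/2 + ∫_0^5/2 u'(x) v'(x) dx.
Thus ∫_0^5/2 u'(x) v'(x) dx = ∫_0^5/2 f(x) v(x) dx + [u'(x) v(x)]_0^5/2.
Choose V so that boundary terms are either known or forced to vanish.
u has inhomogeneous Neumann u'(0) = -1, u'(5/2) = 0. [u' v]_0^5/2 = (0)·v(5/2) − (-1)·v(0) = v(0). Take V = H^1(0, 5/2); boundary term becomes part of RHS.
Weak formulation: find u (satisfying any essential BC) such that ∫_0^5/2 u'(x) v'(x) dx = ∫_0^5/2 f v dx + v(0) for all v ∈ V (Neumann data are natural BCs: they enter the RHS as boundary terms).
Substituting f(x) = -2/5, the right-hand side is ∫_0^5/2 (-2/5) v dx + v(0).
Compatibility check (pure Neumann): taking v ≡ 1 ∈ V gives 0 = ∫_0^5/2 f dx + (0) − (-1), i.e. ∫_0^5/2 f dx must equal u'(0) − u'(5/2) = -1. Indeed ∫_0^5/2 (-2/5) dx = -1, so the data are compatible. The solution is then unique only up to an additive constant (fix it e.g. by requiring ∫_0^5/2 u dx = 0).


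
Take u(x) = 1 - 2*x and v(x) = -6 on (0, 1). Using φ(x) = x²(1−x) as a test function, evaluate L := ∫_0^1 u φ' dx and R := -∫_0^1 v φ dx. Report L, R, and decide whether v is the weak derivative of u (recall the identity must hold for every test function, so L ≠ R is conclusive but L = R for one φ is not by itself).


LHS = 1/6, RHS = 1/2. No, v is not the weak derivative of u.

u(x) = 1 - 2*x, classical derivative u'(x) = -2.
φ(x) = x²(1−x), so φ'(x) = x*(2 - 3*x).
Note φ(0) = φ(1) = 0, so the boundary term u·φ vanishes.
LHS = ∫_0^1 u(x) φ'(x) dx = ∫_0^1 (6*x^3 - 7*x^2 + 2*x) dx. Term by term:
  ∫_0^1 6*x^3 dx = 3/2;  ∫_0^1 -7*x^2 dx = -7/3;  ∫_0^1 2*x dx = 1.
Sum: 3/2 − 7/3 + 1 = 1/6.
So LHS = 1/6.
∫_0^1 v(x) φ(x) dx = ∫_0^1 (6*x^3 - 6*x^2) dx. Term by term:
  ∫_0^1 6*x^3 dx = 3/2;  ∫_0^1 -6*x^2 dx = -2.
Sum: 3/2 − 2 = -1/2.
So RHS = -∫_0^1 v(x) φ(x) dx = 1/2.
LHS − RHS = -1/3 ≠ 0, so the identity fails.
(For a valid weak derivative the identity must hold for EVERY test function, in particular this one. The failure shows v is NOT the weak derivative of u.)
Correct weak derivative would be u'(x) = -2.


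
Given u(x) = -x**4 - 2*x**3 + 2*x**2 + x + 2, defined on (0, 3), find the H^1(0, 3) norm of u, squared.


||u||_{H^1}^2 = 196761/14

The H^1 norm (squared) on an interval (0, L) is
  ||u||_{H^1}^2 = ∫_0^L u(x)^2 dx + ∫_0^L u'(x)^2 dx.
Compute u'(x) = -4*x**3 - 6*x**2 + 4*x + 1.
Then u(x)^2 = x**8 + 4*x**7 - 10*x**5 - 4*x**4 - 4*x**3 + 9*x**2 + 4*x + 4 and u'(x)^2 = 16*x**6 + 48*x**5 + 4*x**4 - 56*x**3 + 4*x**2 + 8*x + 1.
Integrate each monomial from 0 to 3 using ∫_0^3 c·x^n dx = c·3^(n+1)/(n+1):
  ∫_0^3 u(x)^2 dx = ∫_0^3 (x^8 + 4*x^7 - 10*x^5 - 4*x^4 - 4*x^3 + 9*x^2 + 4*x + 4) dx. Term by term:
    ∫_0^3 x^8 dx = 2187;  ∫_0^3 4*x^7 dx = 6561/2;  ∫_0^3 -10*x^5 dx = -1215;
    ∫_0^3 -4*x^4 dx = -972/5;  ∫_0^3 -4*x^3 dx = -81;  ∫_0^3 9*x^2 dx = 81;
    ∫_0^3 4*x dx = 18;  ∫_0^3 4 dx = 12.
  Sum: 2187 + 6561/2 − 1215 − 972/5 − 81 + 81 + 18 + 12 = 40881/10.
  ∫_0^3 u'(x)^2 dx = ∫_0^3 (16*x^6 + 48*x^5 + 4*x^4 - 56*x^3 + 4*x^2 + 8*x + 1) dx. Term by term:
    ∫_0^3 16*x^6 dx = 34992/7;  ∫_0^3 48*x^5 dx = 5832;  ∫_0^3 4*x^4 dx = 972/5;
    ∫_0^3 -56*x^3 dx = -1134;  ∫_0^3 4*x^2 dx = 36;  ∫_0^3 8*x dx = 36;
    ∫_0^3 1 dx = 3.
  Sum: 34992/7 + 5832 + 972/5 − 1134 + 36 + 36 + 3 = 348819/35.
Adding: ||u||_{H^1}^2 = 40881/10 + 348819/35 = 196761/14.


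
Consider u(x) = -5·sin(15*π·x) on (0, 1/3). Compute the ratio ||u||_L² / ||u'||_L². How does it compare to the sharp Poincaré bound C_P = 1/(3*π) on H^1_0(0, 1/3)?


||u||_L² / ||u'||_L² = 1/(15*π) < C_P = 1/(3*π).

u(x) = -5·sin(15*π·x), so u'(x) = -75*π*cos(15*π*x).
Writing u(x) = A·sin(kπx/L) with A = -5 and k = 5, use ∫_0^L sin²(kπx/L) dx = L/2 and ∫_0^L cos²(kπx/L) dx = L/2.
u² = 25·sin²(15*π·x) and (u')² = 5625*π^2·cos²(15*π·x), and each of sin², cos² integrates to L/2 = 1/6 over (0, 1/3).
∫_0^1/3 u² dx = 25/6, so ||u||_L² = 5*sqrt(6)/6.
∫_0^1/3 (u')² dx = 1875*π^2/2, so ||u'||_L² = 25*sqrt(6)*π/2.
Ratio ||u||_L² / ||u'||_L² = 1/(15*π).
Sharp Poincaré constant on H^1_0(0, 1/3) is C_P = L/π = 1/(3*π), achieved by sin(3*π·x).
This is the k = 5 harmonic; the ratio L/(kπ) is strictly less than C_P = L/π, consistent with the sharp inequality ||u||_L² ≤ C_P ||u'||_L².


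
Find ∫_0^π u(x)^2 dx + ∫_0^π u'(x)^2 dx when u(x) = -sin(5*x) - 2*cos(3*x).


||u||_{H^1(0,π)}^2 = 33*π

u'(x) = 6*sin(3*x) - 5*cos(5*x).
Expand u² and (u')² and integrate term by term on (0, π), using: for integers n ≥ 1, ∫_0^π sin²(nx) dx = ∫_0^π cos²(nx) dx = π/2; for n ≠ n', ∫_0^π sin(nx)sin(n'x) dx = ∫_0^π cos(nx)cos(n'x) dx = 0; and by product-to-sum, ∫_0^π sin(nx)cos(n'x) dx = ½∫_0^π [sin((n+n')x) + sin((n−n')x)] dx, which is 0 when n+n' is even and 2n/(n²−n'²) when n+n' is odd (it need not vanish on (0, π)).
  u² squared terms: (-1)²·∫sin(5x)² dx = 1·π/2 = π/2;  (-2)²·∫cos(3x)² dx = 4·π/2 = 2*π.
  u² cross terms: 2·(-1)·(-2)·∫sin(5x)·cos(3x) dx = 4·(0) = 0.
  So ∫_0^π u² dx = π/2 + 2*π + 0 = 5*π/2.
  (u')² squared terms: (-5)²·∫cos(5x)² dx = 25·π/2 = 25*π/2;  (6)²·∫sin(3x)² dx = 36·π/2 = 18*π.
  (u')² cross terms: 2·(-5)·(6)·∫cos(5x)·sin(3x) dx = -60·(0) = 0.
  So ∫_0^π (u')² dx = 25*π/2 + 18*π + 0 = 61*π/2.
||u||_{H^1}^2 = (5*π/2) + (61*π/2) = 33*π.


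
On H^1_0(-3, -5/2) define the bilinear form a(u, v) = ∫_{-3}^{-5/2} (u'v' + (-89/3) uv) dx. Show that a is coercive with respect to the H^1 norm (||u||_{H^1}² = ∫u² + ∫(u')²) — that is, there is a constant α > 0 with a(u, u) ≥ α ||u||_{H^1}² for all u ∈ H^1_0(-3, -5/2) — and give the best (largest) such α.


α = (-89 + 12*π^2)/(3*(1 + 4*π^2))

Coercivity of a(·,·) on H^1_0(-3, -5/2) means a(u, u) ≥ α ||u||_{H^1}² for every u ∈ H^1_0.
The interval has length L = 1/2, and Poincaré/coercivity depend only on L. Here a(u, u) = ∫(u')² + (-89/3)·∫u².
Here c = -89/3 < 0 with |c| < (π/L)² = 4*π^2, so coercivity still holds. The condition a(u,u) ≥ α||u||_{H^1}² reads (1−α)∫(u')² ≥ (α−c)∫u². Any admissible α is ≤ 1 (rapidly oscillating u have ∫u²/∫(u')² → 0), and α = 1 would force 0 ≥ (1−c)∫u², impossible since c < 1; so 1−α > 0. By the sharp Poincaré inequality on H^1_0 of an interval of length L, ∫(u')² ≥ (π/L)²∫u² with equality for the first sine mode sin(π(x−x₀)/L) (x₀ the left endpoint), so the inequality holds for all u iff (1−α)(π/L)² ≥ α − c, i.e. α ≤ ((π/L)² + c)/((π/L)² + 1) = (1 + c(L/π)²)/(1 + (L/π)²). (Direct route, valid since c ≤ 0: Poincaré gives c∫u² ≥ c(L/π)²∫(u')², so a(u,u) ≥ (1 + c(L/π)²)∫(u')², while ||u||_{H^1}² ≤ (1 + (L/π)²)∫(u')²; dividing yields the same α.) With (π/L)² = 4*π^2 and c = -89/3, the largest admissible constant is α = ((π/L)² + c)/((π/L)² + 1).
Simplifying, α = (-89 + 12*π^2)/(3*(1 + 4*π^2)).


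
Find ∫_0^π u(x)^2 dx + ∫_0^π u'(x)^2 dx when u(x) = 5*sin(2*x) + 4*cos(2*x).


||u||_{H^1(0,π)}^2 = 205*π/2

u'(x) = -8*sin(2*x) + 10*cos(2*x).
Expand u² and (u')² and integrate term by term on (0, π), using: for integers n ≥ 1, ∫_0^π sin²(nx) dx = ∫_0^π cos²(nx) dx = π/2; for n ≠ n', ∫_0^π sin(nx)sin(n'x) dx = ∫_0^π cos(nx)cos(n'x) dx = 0; and by product-to-sum, ∫_0^π sin(nx)cos(n'x) dx = ½∫_0^π [sin((n+n')x) + sin((n−n')x)] dx, which is 0 when n+n' is even and 2n/(n²−n'²) when n+n' is odd (it need not vanish on (0, π)).
  u² squared terms: (4)²·∫cos(2x)² dx = 16·π/2 = 8*π;  (5)²·∫sin(2x)² dx = 25·π/2 = 25*π/2.
  u² cross terms: 2·(4)·(5)·∫cos(2x)·sin(2x) dx = 40·(0) = 0.
  So ∫_0^π u² dx = 8*π + 25*π/2 + 0 = 41*π/2.
  (u')² squared terms: (-8)²·∫sin(2x)² dx = 64·π/2 = 32*π;  (10)²·∫cos(2x)² dx = 100·π/2 = 50*π.
  (u')² cross terms: 2·(-8)·(10)·∫sin(2x)·cos(2x) dx = -160·(0) = 0.
  So ∫_0^π (u')² dx = 32*π + 50*π + 0 = 82*π.
||u||_{H^1}^2 = (41*π/2) + (82*π) = 205*π/2.


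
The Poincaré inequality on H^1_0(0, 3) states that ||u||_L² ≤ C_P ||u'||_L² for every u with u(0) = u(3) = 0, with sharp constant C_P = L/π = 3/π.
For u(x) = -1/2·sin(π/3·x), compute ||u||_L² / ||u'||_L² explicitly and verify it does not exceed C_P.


||u||_L² / ||u'||_L² = 3/π = C_P.

u(x) = -1/2·sin(π/3·x), so u'(x) = -π*cos(π*x/3)/6.
Writing u(x) = A·sin(kπx/L) with A = -1/2 and k = 1, use ∫_0^L sin²(kπx/L) dx = L/2 and ∫_0^L cos²(kπx/L) dx = L/2.
u² = 1/4·sin²(π/3·x) and (u')² = π^2/36·cos²(π/3·x), and each of sin², cos² integrates to L/2 = 3/2 over (0, 3).
∫_0^3 u² dx = 3/8, so ||u||_L² = sqrt(6)/4.
∫_0^3 (u')² dx = π^2/24, so ||u'||_L² = sqrt(6)*π/12.
Ratio ||u||_L² / ||u'||_L² = 3/π.
Sharp Poincaré constant on H^1_0(0, 3) is C_P = L/π = 3/π, achieved by sin(π/3·x).
This is the k = 1 eigenfunction (up to amplitude), so the ratio equals the sharp Poincaré constant exactly.


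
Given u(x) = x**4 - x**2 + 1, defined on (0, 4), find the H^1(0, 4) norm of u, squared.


||u||_{H^1}^2 = 2667572/45

The H^1 norm (squared) on an interval (0, L) is
  ||u||_{H^1}^2 = ∫_0^L u(x)^2 dx + ∫_0^L u'(x)^2 dx.
Compute u'(x) = 4*x**3 - 2*x.
Then u(x)^2 = x**8 - 2*x**6 + 3*x**4 - 2*x**2 + 1 and u'(x)^2 = 16*x**6 - 16*x**4 + 4*x**2.
Integrate each monomial from 0 to 4 using ∫_0^4 c·x^n dx = c·4^(n+1)/(n+1):
  ∫_0^4 u(x)^2 dx = ∫_0^4 (x^8 - 2*x^6 + 3*x^4 - 2*x^2 + 1) dx. Term by term:
    ∫_0^4 x^8 dx = 262144/9;  ∫_0^4 -2*x^6 dx = -32768/7;  ∫_0^4 3*x^4 dx = 3072/5;
    ∫_0^4 -2*x^2 dx = -128/3;  ∫_0^4 1 dx = 4.
  Sum: 262144/9 − 32768/7 + 3072/5 − 128/3 + 4 = 7881836/315.
  ∫_0^4 u'(x)^2 dx = ∫_0^4 (16*x^6 - 16*x^4 + 4*x^2) dx. Term by term:
    ∫_0^4 16*x^6 dx = 262144/7;  ∫_0^4 -16*x^4 dx = -16384/5;  ∫_0^4 4*x^2 dx = 256/3.
  Sum: 262144/7 − 16384/5 + 256/3 = 3597056/105.
Adding: ||u||_{H^1}^2 = 7881836/315 + 3597056/105 = 2667572/45.


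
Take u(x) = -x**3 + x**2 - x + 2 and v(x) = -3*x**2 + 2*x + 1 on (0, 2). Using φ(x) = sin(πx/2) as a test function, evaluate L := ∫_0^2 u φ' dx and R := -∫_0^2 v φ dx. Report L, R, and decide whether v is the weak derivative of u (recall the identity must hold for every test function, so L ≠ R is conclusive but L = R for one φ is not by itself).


LHS = -96/π^3 + 20/π, RHS = -96/π^3 + 12/π. No, v is not the weak derivative of u.

u(x) = -x**3 + x**2 - x + 2, classical derivative u'(x) = -3*x**2 + 2*x - 1.
φ(x) = sin(πx/2), so φ'(x) = π*cos(π*x/2)/2.
Note φ(0) = φ(2) = 0, so the boundary term u·φ vanishes.
LHS = ∫_0^2 u(x) φ'(x) dx = ∫_0^2 (-π*x^3*cos(π*x/2)/2 + π*x^2*cos(π*x/2)/2 - π*x*cos(π*x/2)/2 + π*cos(π*x/2)) dx. Term by term:
  ∫_0^2 π*cos(π*x/2) dx = 0;  ∫_0^2 π*x^2*cos(π*x/2)/2 dx = -8/π;  ∫_0^2 -π*x*cos(π*x/2)/2 dx = 4/π;
  ∫_0^2 -π*x^3*cos(π*x/2)/2 dx = -96/π^3 + 24/π.
Sum: 0 − 8/π + 4/π + -96/π^3 + 24/π = -96/π^3 + 20/π.
So LHS = -96/π^3 + 20/π.
∫_0^2 v(x) φ(x) dx = ∫_0^2 (-3*x^2*sin(π*x/2) + 2*x*sin(π*x/2) + sin(π*x/2)) dx. Term by term:
  ∫_0^2 -3*x^2*sin(π*x/2) dx = -24/π + 96/π^3;  ∫_0^2 2*x*sin(π*x/2) dx = 8/π;  ∫_0^2 sin(π*x/2) dx = 4/π.
Sum: -24/π + 96/π^3 + 8/π + 4/π = -12/π + 96/π^3.
So RHS = -∫_0^2 v(x) φ(x) dx = -96/π^3 + 12/π.
LHS − RHS = 8/π ≠ 0, so the identity fails.
(For a valid weak derivative the identity must hold for EVERY test function, in particular this one. The failure shows v is NOT the weak derivative of u.)
Correct weak derivative would be u'(x) = -3*x**2 + 2*x - 1.


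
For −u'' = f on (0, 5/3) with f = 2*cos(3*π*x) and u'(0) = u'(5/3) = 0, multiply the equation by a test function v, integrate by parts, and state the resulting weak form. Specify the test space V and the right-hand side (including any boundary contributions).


V = H^1(0, 5/3) (no boundary constraint on v; u is determined up to an additive constant); weak form: ∫_0^5/3 u'v' dx = ∫_0^5/3 (2*cos(3*π*x)) v dx for all v ∈ V.

Multiply both sides by a test function v and integrate from 0 to 5/3:
  ∫_0^5/3 −u''(x) v(x) dx = ∫_0^5/3 f(x) v(x) dx.
Integrate the LHS by parts once:
  ∫_0^5/3 −u'' v dx = −[u'(x) v(x)]_0^5/3 + ∫_0^5/3 u'(x) v'(x) dx.
Thus ∫_0^5/3 u'(x) v'(x) dx = ∫_0^5/3 f(x) v(x) dx + [u'(x) v(x)]_0^5/3.
Choose V so that boundary terms are either known or forced to vanish.
u has homogeneous Neumann: u'(0) = u'(5/3) = 0. So [u' v]_0^5/3 = 0·v(5/3) − 0·v(0) = 0 for any v; take V = H^1(0, 5/3).
Weak formulation: find u (satisfying any essential BC) such that ∫_0^5/3 u'(x) v'(x) dx = ∫_0^5/3 f v dx for all v ∈ V (homogeneous Neumann, so boundary terms vanish).
Substituting f(x) = 2*cos(3*π*x), the right-hand side is ∫_0^5/3 (2*cos(3*π*x)) v dx.
Compatibility check (pure Neumann): taking v ≡ 1 ∈ V gives 0 = ∫_0^5/3 f dx + (0) − (0), i.e. ∫_0^5/3 f dx must equal u'(0) − u'(5/3) = 0. Indeed ∫_0^5/3 (2*cos(3*π*x)) dx = 0, so the data are compatible. The solution is then unique only up to an additive constant (fix it e.g. by requiring ∫_0^5/3 u dx = 0).


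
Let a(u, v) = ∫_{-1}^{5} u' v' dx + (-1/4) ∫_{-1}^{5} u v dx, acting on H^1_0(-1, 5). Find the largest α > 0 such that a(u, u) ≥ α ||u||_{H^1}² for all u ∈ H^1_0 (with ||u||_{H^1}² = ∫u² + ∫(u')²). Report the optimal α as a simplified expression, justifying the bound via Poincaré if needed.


α = (-9 + π^2)/(π^2 + 36)

Coercivity of a(·,·) on H^1_0(-1, 5) means a(u, u) ≥ α ||u||_{H^1}² for every u ∈ H^1_0.
The interval has length L = 6, and Poincaré/coercivity depend only on L. Here a(u, u) = ∫(u')² + (-1/4)·∫u².
Here c = -1/4 < 0 with |c| < (π/L)² = π^2/36, so coercivity still holds. The condition a(u,u) ≥ α||u||_{H^1}² reads (1−α)∫(u')² ≥ (α−c)∫u². Any admissible α is ≤ 1 (rapidly oscillating u have ∫u²/∫(u')² → 0), and α = 1 would force 0 ≥ (1−c)∫u², impossible since c < 1; so 1−α > 0. By the sharp Poincaré inequality on H^1_0 of an interval of length L, ∫(u')² ≥ (π/L)²∫u² with equality for the first sine mode sin(π(x−x₀)/L) (x₀ the left endpoint), so the inequality holds for all u iff (1−α)(π/L)² ≥ α − c, i.e. α ≤ ((π/L)² + c)/((π/L)² + 1) = (1 + c(L/π)²)/(1 + (L/π)²). (Direct route, valid since c ≤ 0: Poincaré gives c∫u² ≥ c(L/π)²∫(u')², so a(u,u) ≥ (1 + c(L/π)²)∫(u')², while ||u||_{H^1}² ≤ (1 + (L/π)²)∫(u')²; dividing yields the same α.) With (π/L)² = π^2/36 and c = -1/4, the largest admissible constant is α = ((π/L)² + c)/((π/L)² + 1).
Simplifying, α = (-9 + π^2)/(π^2 + 36).


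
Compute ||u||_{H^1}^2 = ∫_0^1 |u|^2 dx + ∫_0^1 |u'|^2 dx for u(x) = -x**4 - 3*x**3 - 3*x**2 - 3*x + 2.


||u||_{H^1}^2 = 176639/1260

The H^1 norm (squared) on an interval (0, L) is
  ||u||_{H^1}^2 = ∫_0^L u(x)^2 dx + ∫_0^L u'(x)^2 dx.
Compute u'(x) = -4*x**3 - 9*x**2 - 6*x - 3.
Then u(x)^2 = x**8 + 6*x**7 + 15*x**6 + 24*x**5 + 23*x**4 + 6*x**3 - 3*x**2 - 12*x + 4 and u'(x)^2 = 16*x**6 + 72*x**5 + 129*x**4 + 132*x**3 + 90*x**2 + 36*x + 9.
Integrate each monomial from 0 to 1 using ∫_0^1 c·x^n dx = c·1^(n+1)/(n+1):
  ∫_0^1 u(x)^2 dx = ∫_0^1 (x^8 + 6*x^7 + 15*x^6 + 24*x^5 + 23*x^4 + 6*x^3 - 3*x^2 - 12*x + 4) dx. Term by term:
    ∫_0^1 x^8 dx = 1/9;  ∫_0^1 6*x^7 dx = 3/4;  ∫_0^1 15*x^6 dx = 15/7;
    ∫_0^1 24*x^5 dx = 4;  ∫_0^1 23*x^4 dx = 23/5;  ∫_0^1 6*x^3 dx = 3/2;
    ∫_0^1 -3*x^2 dx = -1;  ∫_0^1 -12*x dx = -6;  ∫_0^1 4 dx = 4.
  Sum: 1/9 + 3/4 + 15/7 + 4 + 23/5 + 3/2 − 1 − 6 + 4 = 12731/1260.
  ∫_0^1 u'(x)^2 dx = ∫_0^1 (16*x^6 + 72*x^5 + 129*x^4 + 132*x^3 + 90*x^2 + 36*x + 9) dx. Term by term:
    ∫_0^1 16*x^6 dx = 16/7;  ∫_0^1 72*x^5 dx = 12;  ∫_0^1 129*x^4 dx = 129/5;
    ∫_0^1 132*x^3 dx = 33;  ∫_0^1 90*x^2 dx = 30;  ∫_0^1 36*x dx = 18;
    ∫_0^1 9 dx = 9.
  Sum: 16/7 + 12 + 129/5 + 33 + 30 + 18 + 9 = 4553/35.
Adding: ||u||_{H^1}^2 = 12731/1260 + 4553/35 = 176639/1260.


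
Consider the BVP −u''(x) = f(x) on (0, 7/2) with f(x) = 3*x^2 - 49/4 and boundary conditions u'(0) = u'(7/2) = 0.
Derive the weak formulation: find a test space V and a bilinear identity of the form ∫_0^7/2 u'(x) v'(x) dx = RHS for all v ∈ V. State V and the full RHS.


V = H^1(0, 7/2) (no boundary constraint on v; u is determined up to an additive constant); weak form: ∫_0^7/2 u'v' dx = ∫_0^7/2 (3*x^2 - 49/4) v dx for all v ∈ V.

Multiply both sides by a test function v and integrate from 0 to 7/2:
  ∫_0^7/2 −u''(x) v(x) dx = ∫_0^7/2 f(x) v(x) dx.
Integrate the LHS by parts once:
  ∫_0^7/2 −u'' v dx = −[u'(x) v(x)]_0^7/2 + ∫_0^7/2 u'(x) v'(x) dx.
Thus ∫_0^7/2 u'(x) v'(x) dx = ∫_0^7/2 f(x) v(x) dx + [u'(x) v(x)]_0^7/2.
Choose V so that boundary terms are either known or forced to vanish.
u has homogeneous Neumann: u'(0) = u'(7/2) = 0. So [u' v]_0^7/2 = 0·v(7/2) − 0·v(0) = 0 for any v; take V = H^1(0, 7/2).
Weak formulation: find u (satisfying any essential BC) such that ∫_0^7/2 u'(x) v'(x) dx = ∫_0^7/2 f v dx for all v ∈ V (homogeneous Neumann, so boundary terms vanish).
Substituting f(x) = 3*x^2 - 49/4, the right-hand side is ∫_0^7/2 (3*x^2 - 49/4) v dx.
Compatibility check (pure Neumann): taking v ≡ 1 ∈ V gives 0 = ∫_0^7/2 f dx + (0) − (0), i.e. ∫_0^7/2 f dx must equal u'(0) − u'(7/2) = 0. Indeed ∫_0^7/2 (3*x^2 - 49/4) dx = 0, so the data are compatible. The solution is then unique only up to an additive constant (fix it e.g. by requiring ∫_0^7/2 u dx = 0).


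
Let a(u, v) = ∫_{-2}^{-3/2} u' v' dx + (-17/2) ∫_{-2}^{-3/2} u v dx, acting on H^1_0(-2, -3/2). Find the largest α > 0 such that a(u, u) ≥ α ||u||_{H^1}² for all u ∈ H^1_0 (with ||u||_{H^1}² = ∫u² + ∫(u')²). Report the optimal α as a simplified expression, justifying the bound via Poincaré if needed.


α = (-17 + 8*π^2)/(2*(1 + 4*π^2))

Coercivity of a(·,·) on H^1_0(-2, -3/2) means a(u, u) ≥ α ||u||_{H^1}² for every u ∈ H^1_0.
The interval has length L = 1/2, and Poincaré/coercivity depend only on L. Here a(u, u) = ∫(u')² + (-17/2)·∫u².
Here c = -17/2 < 0 with |c| < (π/L)² = 4*π^2, so coercivity still holds. The condition a(u,u) ≥ α||u||_{H^1}² reads (1−α)∫(u')² ≥ (α−c)∫u². Any admissible α is ≤ 1 (rapidly oscillating u have ∫u²/∫(u')² → 0), and α = 1 would force 0 ≥ (1−c)∫u², impossible since c < 1; so 1−α > 0. By the sharp Poincaré inequality on H^1_0 of an interval of length L, ∫(u')² ≥ (π/L)²∫u² with equality for the first sine mode sin(π(x−x₀)/L) (x₀ the left endpoint), so the inequality holds for all u iff (1−α)(π/L)² ≥ α − c, i.e. α ≤ ((π/L)² + c)/((π/L)² + 1) = (1 + c(L/π)²)/(1 + (L/π)²). (Direct route, valid since c ≤ 0: Poincaré gives c∫u² ≥ c(L/π)²∫(u')², so a(u,u) ≥ (1 + c(L/π)²)∫(u')², while ||u||_{H^1}² ≤ (1 + (L/π)²)∫(u')²; dividing yields the same α.) With (π/L)² = 4*π^2 and c = -17/2, the largest admissible constant is α = ((π/L)² + c)/((π/L)² + 1).
Simplifying, α = (-17 + 8*π^2)/(2*(1 + 4*π^2)).


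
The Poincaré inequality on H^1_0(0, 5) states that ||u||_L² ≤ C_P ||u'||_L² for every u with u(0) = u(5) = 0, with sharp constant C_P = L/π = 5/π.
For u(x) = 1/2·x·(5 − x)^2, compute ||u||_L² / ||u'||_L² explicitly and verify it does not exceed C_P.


||u||_L² / ||u'||_L² = 5*sqrt(14)/14 < C_P = 5/π.

u(x) = 1/2·x·(5 − x)^2, so u'(x) = (x - 5)*(3*x - 5)/2.
u(x) = 1/2·x·(5 − x)^2 vanishes at x = 0 and x = 5, so u ∈ H^1_0(0, 5). Differentiate via the product rule and integrate the resulting polynomials term by term.
  ∫_0^5 u² dx = ∫_0^5 (x^6/4 - 5*x^5 + 75*x^4/2 - 125*x^3 + 625*x^2/4) dx. Term by term:
    ∫_0^5 x^6/4 dx = 78125/28;  ∫_0^5 -5*x^5 dx = -78125/6;  ∫_0^5 75*x^4/2 dx = 46875/2;
    ∫_0^5 -125*x^3 dx = -78125/4;  ∫_0^5 625*x^2/4 dx = 78125/12.
  Sum: 78125/28 − 78125/6 + 46875/2 − 78125/4 + 78125/12 = 15625/84.
  ∫_0^5 (u')² dx = ∫_0^5 (9*x^4/4 - 30*x^3 + 275*x^2/2 - 250*x + 625/4) dx. Term by term:
    ∫_0^5 9*x^4/4 dx = 5625/4;  ∫_0^5 -30*x^3 dx = -9375/2;  ∫_0^5 275*x^2/2 dx = 34375/6;
    ∫_0^5 -250*x dx = -3125;  ∫_0^5 625/4 dx = 3125/4.
  Sum: 5625/4 − 9375/2 + 34375/6 − 3125 + 3125/4 = 625/6.
∫_0^5 u² dx = 15625/84, so ||u||_L² = 125*sqrt(21)/42.
∫_0^5 (u')² dx = 625/6, so ||u'||_L² = 25*sqrt(6)/6.
Ratio ||u||_L² / ||u'||_L² = 5*sqrt(14)/14.
Sharp Poincaré constant on H^1_0(0, 5) is C_P = L/π = 5/π, achieved by sin(π/5·x).
A polynomial bump cannot attain the sharp Poincaré constant (only the first sine eigenfunction does), so the ratio is strictly less than C_P, consistent with ||u||_L² ≤ C_P ||u'||_L².


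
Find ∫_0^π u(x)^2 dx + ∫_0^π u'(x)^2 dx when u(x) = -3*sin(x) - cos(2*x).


||u||_{H^1(0,π)}^2 = -20 + 23*π/2

u'(x) = 2*sin(2*x) - 3*cos(x).
Expand u² and (u')² and integrate term by term on (0, π), using: for integers n ≥ 1, ∫_0^π sin²(nx) dx = ∫_0^π cos²(nx) dx = π/2; for n ≠ n', ∫_0^π sin(nx)sin(n'x) dx = ∫_0^π cos(nx)cos(n'x) dx = 0; and by product-to-sum, ∫_0^π sin(nx)cos(n'x) dx = ½∫_0^π [sin((n+n')x) + sin((n−n')x)] dx, which is 0 when n+n' is even and 2n/(n²−n'²) when n+n' is odd (it need not vanish on (0, π)).
  u² squared terms: (-1)²·∫cos(2x)² dx = 1·π/2 = π/2;  (-3)²·∫sin(x)² dx = 9·π/2 = 9*π/2.
  u² cross terms: 2·(-1)·(-3)·∫cos(2x)·sin(x) dx = 6·(-2/3) = -4.
  So ∫_0^π u² dx = π/2 + 9*π/2 − 4 = -4 + 5*π.
  (u')² squared terms: (-3)²·∫cos(x)² dx = 9·π/2 = 9*π/2;  (2)²·∫sin(2x)² dx = 4·π/2 = 2*π.
  (u')² cross terms: 2·(-3)·(2)·∫cos(x)·sin(2x) dx = -12·(4/3) = -16.
  So ∫_0^π (u')² dx = 9*π/2 + 2*π − 16 = -16 + 13*π/2.
||u||_{H^1}^2 = (-4 + 5*π) + (-16 + 13*π/2) = -20 + 23*π/2.


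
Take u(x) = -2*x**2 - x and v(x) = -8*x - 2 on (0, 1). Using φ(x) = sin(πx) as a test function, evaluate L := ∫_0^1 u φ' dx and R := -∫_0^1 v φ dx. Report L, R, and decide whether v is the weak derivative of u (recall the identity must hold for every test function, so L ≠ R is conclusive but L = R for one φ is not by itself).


LHS = 6/π, RHS = 12/π. No, v is not the weak derivative of u.

u(x) = -2*x**2 - x, classical derivative u'(x) = -4*x - 1.
φ(x) = sin(πx), so φ'(x) = π*cos(π*x).
Note φ(0) = φ(1) = 0, so the boundary term u·φ vanishes.
LHS = ∫_0^1 u(x) φ'(x) dx = ∫_0^1 (-2*π*x^2*cos(π*x) - π*x*cos(π*x)) dx. Term by term:
  ∫_0^1 -π*x*cos(π*x) dx = 2/π;  ∫_0^1 -2*π*x^2*cos(π*x) dx = 4/π.
Sum: 2/π + 4/π = 6/π.
So LHS = 6/π.
∫_0^1 v(x) φ(x) dx = ∫_0^1 (-8*x*sin(π*x) - 2*sin(π*x)) dx. Term by term:
  ∫_0^1 -2*sin(π*x) dx = -4/π;  ∫_0^1 -8*x*sin(π*x) dx = -8/π.
Sum: -4/π − 8/π = -12/π.
So RHS = -∫_0^1 v(x) φ(x) dx = 12/π.
LHS − RHS = -6/π ≠ 0, so the identity fails.
(For a valid weak derivative the identity must hold for EVERY test function, in particular this one. The failure shows v is NOT the weak derivative of u.)
Correct weak derivative would be u'(x) = -4*x - 1.


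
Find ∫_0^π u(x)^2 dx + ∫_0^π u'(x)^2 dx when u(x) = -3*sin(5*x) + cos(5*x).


||u||_{H^1(0,π)}^2 = 130*π

u'(x) = -5*sin(5*x) - 15*cos(5*x).
Expand u² and (u')² and integrate term by term on (0, π), using: for integers n ≥ 1, ∫_0^π sin²(nx) dx = ∫_0^π cos²(nx) dx = π/2; for n ≠ n', ∫_0^π sin(nx)sin(n'x) dx = ∫_0^π cos(nx)cos(n'x) dx = 0; and by product-to-sum, ∫_0^π sin(nx)cos(n'x) dx = ½∫_0^π [sin((n+n')x) + sin((n−n')x)] dx, which is 0 when n+n' is even and 2n/(n²−n'²) when n+n' is odd (it need not vanish on (0, π)).
  u² squared terms: (-3)²·∫sin(5x)² dx = 9·π/2 = 9*π/2;  (1)²·∫cos(5x)² dx = 1·π/2 = π/2.
  u² cross terms: 2·(-3)·(1)·∫sin(5x)·cos(5x) dx = -6·(0) = 0.
  So ∫_0^π u² dx = 9*π/2 + π/2 + 0 = 5*π.
  (u')² squared terms: (-15)²·∫cos(5x)² dx = 225·π/2 = 225*π/2;  (-5)²·∫sin(5x)² dx = 25·π/2 = 25*π/2.
  (u')² cross terms: 2·(-15)·(-5)·∫cos(5x)·sin(5x) dx = 150·(0) = 0.
  So ∫_0^π (u')² dx = 225*π/2 + 25*π/2 + 0 = 125*π.
||u||_{H^1}^2 = (5*π) + (125*π) = 130*π.


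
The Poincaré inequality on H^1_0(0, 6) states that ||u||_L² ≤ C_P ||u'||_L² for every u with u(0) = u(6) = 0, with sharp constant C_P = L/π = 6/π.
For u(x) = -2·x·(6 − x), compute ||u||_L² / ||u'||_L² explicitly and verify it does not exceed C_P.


||u||_L² / ||u'||_L² = 3*sqrt(10)/5 < C_P = 6/π.

u(x) = -2·x·(6 − x), so u'(x) = 4*x - 12.
u(x) = -2·x·(6 − x) vanishes at x = 0 and x = 6, so u ∈ H^1_0(0, 6). Differentiate via the product rule and integrate the resulting polynomials term by term.
  ∫_0^6 u² dx = ∫_0^6 (4*x^4 - 48*x^3 + 144*x^2) dx. Term by term:
    ∫_0^6 4*x^4 dx = 31104/5;  ∫_0^6 -48*x^3 dx = -15552;  ∫_0^6 144*x^2 dx = 10368.
  Sum: 31104/5 − 15552 + 10368 = 5184/5.
  ∫_0^6 (u')² dx = ∫_0^6 (16*x^2 - 96*x + 144) dx. Term by term:
    ∫_0^6 16*x^2 dx = 1152;  ∫_0^6 -96*x dx = -1728;  ∫_0^6 144 dx = 864.
  Sum: 1152 − 1728 + 864 = 288.
∫_0^6 u² dx = 5184/5, so ||u||_L² = 72*sqrt(5)/5.
∫_0^6 (u')² dx = 288, so ||u'||_L² = 12*sqrt(2).
Ratio ||u||_L² / ||u'||_L² = 3*sqrt(10)/5.
Sharp Poincaré constant on H^1_0(0, 6) is C_P = L/π = 6/π, achieved by sin(π/6·x).
A polynomial bump cannot attain the sharp Poincaré constant (only the first sine eigenfunction does), so the ratio is strictly less than C_P, consistent with ||u||_L² ≤ C_P ||u'||_L².


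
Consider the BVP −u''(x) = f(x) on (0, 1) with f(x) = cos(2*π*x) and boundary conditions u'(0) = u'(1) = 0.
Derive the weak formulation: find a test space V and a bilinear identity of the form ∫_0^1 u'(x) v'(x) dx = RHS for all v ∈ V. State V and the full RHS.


V = H^1(0, 1) (no boundary constraint on v; u is determined up to an additive constant); weak form: ∫_0^1 u'v' dx = ∫_0^1 (cos(2*π*x)) v dx for all v ∈ V.

Multiply both sides by a test function v and integrate from 0 to 1:
  ∫_0^1 −u''(x) v(x) dx = ∫_0^1 f(x) v(x) dx.
Integrate the LHS by parts once:
  ∫_0^1 −u'' v dx = −[u'(x) v(x)]_0^1 + ∫_0^1 u'(x) v'(x) dx.
Thus ∫_0^1 u'(x) v'(x) dx = ∫_0^1 f(x) v(x) dx + [u'(x) v(x)]_0^1.
Choose V so that boundary terms are either known or forced to vanish.
u has homogeneous Neumann: u'(0) = u'(1) = 0. So [u' v]_0^1 = 0·v(1) − 0·v(0) = 0 for any v; take V = H^1(0, 1).
Weak formulation: find u (satisfying any essential BC) such that ∫_0^1 u'(x) v'(x) dx = ∫_0^1 f v dx for all v ∈ V (homogeneous Neumann, so boundary terms vanish).
Substituting f(x) = cos(2*π*x), the right-hand side is ∫_0^1 (cos(2*π*x)) v dx.
Compatibility check (pure Neumann): taking v ≡ 1 ∈ V gives 0 = ∫_0^1 f dx + (0) − (0), i.e. ∫_0^1 f dx must equal u'(0) − u'(1) = 0. Indeed ∫_0^1 (cos(2*π*x)) dx = 0, so the data are compatible. The solution is then unique only up to an additive constant (fix it e.g. by requiring ∫_0^1 u dx = 0).


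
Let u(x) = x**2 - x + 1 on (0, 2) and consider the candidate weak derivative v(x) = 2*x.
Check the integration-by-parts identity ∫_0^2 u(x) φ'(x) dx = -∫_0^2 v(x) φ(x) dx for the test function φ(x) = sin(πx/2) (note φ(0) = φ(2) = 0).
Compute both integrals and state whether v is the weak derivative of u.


LHS = -4/π, RHS = -8/π. No, v is not the weak derivative of u.

u(x) = x**2 - x + 1, classical derivative u'(x) = 2*x - 1.
φ(x) = sin(πx/2), so φ'(x) = π*cos(π*x/2)/2.
Note φ(0) = φ(2) = 0, so the boundary term u·φ vanishes.
LHS = ∫_0^2 u(x) φ'(x) dx = ∫_0^2 (π*x^2*cos(π*x/2)/2 - π*x*cos(π*x/2)/2 + π*cos(π*x/2)/2) dx. Term by term:
  ∫_0^2 π*cos(π*x/2)/2 dx = 0;  ∫_0^2 π*x^2*cos(π*x/2)/2 dx = -8/π;  ∫_0^2 -π*x*cos(π*x/2)/2 dx = 4/π.
Sum: 0 − 8/π + 4/π = -4/π.
So LHS = -4/π.
∫_0^2 v(x) φ(x) dx = ∫_0^2 (2*x*sin(π*x/2)) dx. Term by term:
  ∫_0^2 2*x*sin(π*x/2) dx = 8/π.
So RHS = -∫_0^2 v(x) φ(x) dx = -8/π.
LHS − RHS = 4/π ≠ 0, so the identity fails.
(For a valid weak derivative the identity must hold for EVERY test function, in particular this one. The failure shows v is NOT the weak derivative of u.)
Correct weak derivative would be u'(x) = 2*x - 1.


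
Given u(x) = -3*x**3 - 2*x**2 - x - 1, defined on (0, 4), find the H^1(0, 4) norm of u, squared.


||u||_{H^1}^2 = 1892168/35

The H^1 norm (squared) on an interval (0, L) is
  ||u||_{H^1}^2 = ∫_0^L u(x)^2 dx + ∫_0^L u'(x)^2 dx.
Compute u'(x) = -9*x**2 - 4*x - 1.
Then u(x)^2 = 9*x**6 + 12*x**5 + 10*x**4 + 10*x**3 + 5*x**2 + 2*x + 1 and u'(x)^2 = 81*x**4 + 72*x**3 + 34*x**2 + 8*x + 1.
Integrate each monomial from 0 to 4 using ∫_0^4 c·x^n dx = c·4^(n+1)/(n+1):
  ∫_0^4 u(x)^2 dx = ∫_0^4 (9*x^6 + 12*x^5 + 10*x^4 + 10*x^3 + 5*x^2 + 2*x + 1) dx. Term by term:
    ∫_0^4 9*x^6 dx = 147456/7;  ∫_0^4 12*x^5 dx = 8192;  ∫_0^4 10*x^4 dx = 2048;
    ∫_0^4 10*x^3 dx = 640;  ∫_0^4 5*x^2 dx = 320/3;  ∫_0^4 2*x dx = 16;
    ∫_0^4 1 dx = 4.
  Sum: 147456/7 + 8192 + 2048 + 640 + 320/3 + 16 + 4 = 673508/21.
  ∫_0^4 u'(x)^2 dx = ∫_0^4 (81*x^4 + 72*x^3 + 34*x^2 + 8*x + 1) dx. Term by term:
    ∫_0^4 81*x^4 dx = 82944/5;  ∫_0^4 72*x^3 dx = 4608;  ∫_0^4 34*x^2 dx = 2176/3;
    ∫_0^4 8*x dx = 64;  ∫_0^4 1 dx = 4.
  Sum: 82944/5 + 4608 + 2176/3 + 64 + 4 = 329852/15.
Adding: ||u||_{H^1}^2 = 673508/21 + 329852/15 = 1892168/35.
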